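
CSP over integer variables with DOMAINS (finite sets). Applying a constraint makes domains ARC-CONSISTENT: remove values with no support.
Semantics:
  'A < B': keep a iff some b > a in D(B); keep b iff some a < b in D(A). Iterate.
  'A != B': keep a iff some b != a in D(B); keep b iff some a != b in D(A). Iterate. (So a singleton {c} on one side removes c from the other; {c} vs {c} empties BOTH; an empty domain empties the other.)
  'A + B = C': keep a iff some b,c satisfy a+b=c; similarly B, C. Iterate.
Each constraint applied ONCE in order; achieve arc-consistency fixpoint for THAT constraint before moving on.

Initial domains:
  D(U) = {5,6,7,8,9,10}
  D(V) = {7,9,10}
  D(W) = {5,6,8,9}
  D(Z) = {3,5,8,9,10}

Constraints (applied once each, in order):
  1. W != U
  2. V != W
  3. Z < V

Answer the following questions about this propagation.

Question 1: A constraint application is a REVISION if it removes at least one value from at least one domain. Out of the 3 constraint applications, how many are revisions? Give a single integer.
Answer: 1

Derivation:
Constraint 1 (W != U) on D(W)={5,6,8,9} D(U)={5,6,7,8,9,10}: no change => not a revision
Constraint 2 (V != W) on D(V)={7,9,10} D(W)={5,6,8,9}: no change => not a revision
Constraint 3 (Z < V) on D(Z)={3,5,8,9,10} D(V)={7,9,10}: Z {3,5,8,9,10}->{3,5,8,9} => REVISION
Total revisions = 1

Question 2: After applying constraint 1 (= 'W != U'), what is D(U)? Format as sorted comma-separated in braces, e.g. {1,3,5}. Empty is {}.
Constraint 1 (W != U) on D(W)={5,6,8,9} D(U)={5,6,7,8,9,10}: no change
So after constraint 1: D(U) = {5,6,7,8,9,10}

Answer: {5,6,7,8,9,10}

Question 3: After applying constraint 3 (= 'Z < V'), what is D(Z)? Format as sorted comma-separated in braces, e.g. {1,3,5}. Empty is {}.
Constraint 1 (W != U) on D(W)={5,6,8,9} D(U)={5,6,7,8,9,10}: no change
Constraint 2 (V != W) on D(V)={7,9,10} D(W)={5,6,8,9}: no change
Constraint 3 (Z < V) on D(Z)={3,5,8,9,10} D(V)={7,9,10}: Z {3,5,8,9,10}->{3,5,8,9}
So after constraint 3: D(Z) = {3,5,8,9}

Answer: {3,5,8,9}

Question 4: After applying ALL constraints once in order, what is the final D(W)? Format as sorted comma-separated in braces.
Answer: {5,6,8,9}

Derivation:
Constraint 1 (W != U) on D(W)={5,6,8,9} D(U)={5,6,7,8,9,10}: no change
Constraint 2 (V != W) on D(V)={7,9,10} D(W)={5,6,8,9}: no change
Constraint 3 (Z < V) on D(Z)={3,5,8,9,10} D(V)={7,9,10}: Z {3,5,8,9,10}->{3,5,8,9}
So after all 3 constraints: D(W) = {5,6,8,9}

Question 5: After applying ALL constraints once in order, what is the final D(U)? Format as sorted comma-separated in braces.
Constraint 1 (W != U) on D(W)={5,6,8,9} D(U)={5,6,7,8,9,10}: no change
Constraint 2 (V != W) on D(V)={7,9,10} D(W)={5,6,8,9}: no change
Constraint 3 (Z < V) on D(Z)={3,5,8,9,10} D(V)={7,9,10}: Z {3,5,8,9,10}->{3,5,8,9}
So after all 3 constraints: D(U) = {5,6,7,8,9,10}

Answer: {5,6,7,8,9,10}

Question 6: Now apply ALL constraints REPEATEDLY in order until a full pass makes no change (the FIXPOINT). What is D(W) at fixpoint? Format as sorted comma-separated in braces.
Answer: {5,6,8,9}

Derivation:
pass 0 (initial): D(W)={5,6,8,9}
pass 1: Z {3,5,8,9,10}->{3,5,8,9}
pass 2: no change
Fixpoint after 2 passes: D(W) = {5,6,8,9}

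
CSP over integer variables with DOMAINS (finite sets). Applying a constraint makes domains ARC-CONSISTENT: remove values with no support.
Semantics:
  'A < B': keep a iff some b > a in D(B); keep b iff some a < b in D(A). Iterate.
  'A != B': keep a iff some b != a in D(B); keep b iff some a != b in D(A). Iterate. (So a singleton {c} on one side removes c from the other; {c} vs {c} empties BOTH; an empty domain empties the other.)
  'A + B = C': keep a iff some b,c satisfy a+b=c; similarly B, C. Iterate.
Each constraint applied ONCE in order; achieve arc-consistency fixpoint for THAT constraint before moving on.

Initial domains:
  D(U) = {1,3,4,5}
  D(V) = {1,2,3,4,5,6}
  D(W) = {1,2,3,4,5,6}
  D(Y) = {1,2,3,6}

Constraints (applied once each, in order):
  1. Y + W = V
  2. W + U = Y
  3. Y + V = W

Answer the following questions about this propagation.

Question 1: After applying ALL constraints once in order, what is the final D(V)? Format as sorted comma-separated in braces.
Answer: {}

Derivation:
Constraint 1 (Y + W = V) on D(Y)={1,2,3,6} D(W)={1,2,3,4,5,6} D(V)={1,2,3,4,5,6}: Y {1,2,3,6}->{1,2,3}; W {1,2,3,4,5,6}->{1,2,3,4,5}; V {1,2,3,4,5,6}->{2,3,4,5,6}
Constraint 2 (W + U = Y) on D(W)={1,2,3,4,5} D(U)={1,3,4,5} D(Y)={1,2,3}: W {1,2,3,4,5}->{1,2}; U {1,3,4,5}->{1}; Y {1,2,3}->{2,3}
Constraint 3 (Y + V = W) on D(Y)={2,3} D(V)={2,3,4,5,6} D(W)={1,2}: Y {2,3}->{}; V {2,3,4,5,6}->{}; W {1,2}->{}
So after all 3 constraints: D(V) = {}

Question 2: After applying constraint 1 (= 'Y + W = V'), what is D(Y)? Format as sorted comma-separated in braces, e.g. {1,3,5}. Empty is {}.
Constraint 1 (Y + W = V) on D(Y)={1,2,3,6} D(W)={1,2,3,4,5,6} D(V)={1,2,3,4,5,6}: Y {1,2,3,6}->{1,2,3}; W {1,2,3,4,5,6}->{1,2,3,4,5}; V {1,2,3,4,5,6}->{2,3,4,5,6}
So after constraint 1: D(Y) = {1,2,3}

Answer: {1,2,3}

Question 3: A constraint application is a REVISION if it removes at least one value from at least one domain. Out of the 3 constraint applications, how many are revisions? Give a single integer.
Constraint 1 (Y + W = V) on D(Y)={1,2,3,6} D(W)={1,2,3,4,5,6} D(V)={1,2,3,4,5,6}: Y {1,2,3,6}->{1,2,3}; W {1,2,3,4,5,6}->{1,2,3,4,5}; V {1,2,3,4,5,6}->{2,3,4,5,6} => REVISION
Constraint 2 (W + U = Y) on D(W)={1,2,3,4,5} D(U)={1,3,4,5} D(Y)={1,2,3}: W {1,2,3,4,5}->{1,2}; U {1,3,4,5}->{1}; Y {1,2,3}->{2,3} => REVISION
Constraint 3 (Y + V = W) on D(Y)={2,3} D(V)={2,3,4,5,6} D(W)={1,2}: Y {2,3}->{}; V {2,3,4,5,6}->{}; W {1,2}->{} => REVISION
Total revisions = 3

Answer: 3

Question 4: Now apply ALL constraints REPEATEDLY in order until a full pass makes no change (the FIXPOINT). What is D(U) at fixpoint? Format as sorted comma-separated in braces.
pass 0 (initial): D(U)={1,3,4,5}
pass 1: U {1,3,4,5}->{1}; V {1,2,3,4,5,6}->{}; W {1,2,3,4,5,6}->{}; Y {1,2,3,6}->{}
pass 2: U {1}->{}
pass 3: no change
Fixpoint after 3 passes: D(U) = {}

Answer: {}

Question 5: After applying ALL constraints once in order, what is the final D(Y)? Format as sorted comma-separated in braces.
Answer: {}

Derivation:
Constraint 1 (Y + W = V) on D(Y)={1,2,3,6} D(W)={1,2,3,4,5,6} D(V)={1,2,3,4,5,6}: Y {1,2,3,6}->{1,2,3}; W {1,2,3,4,5,6}->{1,2,3,4,5}; V {1,2,3,4,5,6}->{2,3,4,5,6}
Constraint 2 (W + U = Y) on D(W)={1,2,3,4,5} D(U)={1,3,4,5} D(Y)={1,2,3}: W {1,2,3,4,5}->{1,2}; U {1,3,4,5}->{1}; Y {1,2,3}->{2,3}
Constraint 3 (Y + V = W) on D(Y)={2,3} D(V)={2,3,4,5,6} D(W)={1,2}: Y {2,3}->{}; V {2,3,4,5,6}->{}; W {1,2}->{}
So after all 3 constraints: D(Y) = {}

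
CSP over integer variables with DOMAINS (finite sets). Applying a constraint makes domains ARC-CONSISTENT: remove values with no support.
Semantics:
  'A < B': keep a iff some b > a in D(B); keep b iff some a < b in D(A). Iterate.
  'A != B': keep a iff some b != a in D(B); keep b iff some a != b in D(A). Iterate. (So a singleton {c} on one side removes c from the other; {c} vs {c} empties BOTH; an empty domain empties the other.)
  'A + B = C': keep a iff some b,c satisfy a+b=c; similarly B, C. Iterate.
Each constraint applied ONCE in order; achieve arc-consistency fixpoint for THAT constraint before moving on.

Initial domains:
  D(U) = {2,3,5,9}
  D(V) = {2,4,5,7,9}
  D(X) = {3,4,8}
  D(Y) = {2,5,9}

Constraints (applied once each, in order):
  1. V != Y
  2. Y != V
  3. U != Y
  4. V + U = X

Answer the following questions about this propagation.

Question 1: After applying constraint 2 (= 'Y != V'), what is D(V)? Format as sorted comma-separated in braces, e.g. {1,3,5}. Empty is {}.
Constraint 1 (V != Y) on D(V)={2,4,5,7,9} D(Y)={2,5,9}: no change
Constraint 2 (Y != V) on D(Y)={2,5,9} D(V)={2,4,5,7,9}: no change
So after constraint 2: D(V) = {2,4,5,7,9}

Answer: {2,4,5,7,9}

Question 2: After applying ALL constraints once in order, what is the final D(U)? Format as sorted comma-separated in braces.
Constraint 1 (V != Y) on D(V)={2,4,5,7,9} D(Y)={2,5,9}: no change
Constraint 2 (Y != V) on D(Y)={2,5,9} D(V)={2,4,5,7,9}: no change
Constraint 3 (U != Y) on D(U)={2,3,5,9} D(Y)={2,5,9}: no change
Constraint 4 (V + U = X) on D(V)={2,4,5,7,9} D(U)={2,3,5,9} D(X)={3,4,8}: V {2,4,5,7,9}->{2,5}; U {2,3,5,9}->{2,3}; X {3,4,8}->{4,8}
So after all 4 constraints: D(U) = {2,3}

Answer: {2,3}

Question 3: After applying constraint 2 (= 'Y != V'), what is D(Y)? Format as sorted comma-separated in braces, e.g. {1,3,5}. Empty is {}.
Answer: {2,5,9}

Derivation:
Constraint 1 (V != Y) on D(V)={2,4,5,7,9} D(Y)={2,5,9}: no change
Constraint 2 (Y != V) on D(Y)={2,5,9} D(V)={2,4,5,7,9}: no change
So after constraint 2: D(Y) = {2,5,9}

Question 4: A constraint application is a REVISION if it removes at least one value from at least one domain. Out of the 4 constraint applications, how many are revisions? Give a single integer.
Constraint 1 (V != Y) on D(V)={2,4,5,7,9} D(Y)={2,5,9}: no change => not a revision
Constraint 2 (Y != V) on D(Y)={2,5,9} D(V)={2,4,5,7,9}: no change => not a revision
Constraint 3 (U != Y) on D(U)={2,3,5,9} D(Y)={2,5,9}: no change => not a revision
Constraint 4 (V + U = X) on D(V)={2,4,5,7,9} D(U)={2,3,5,9} D(X)={3,4,8}: V {2,4,5,7,9}->{2,5}; U {2,3,5,9}->{2,3}; X {3,4,8}->{4,8} => REVISION
Total revisions = 1

Answer: 1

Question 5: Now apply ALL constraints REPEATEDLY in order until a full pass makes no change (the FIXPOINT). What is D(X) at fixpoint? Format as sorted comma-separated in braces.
pass 0 (initial): D(X)={3,4,8}
pass 1: U {2,3,5,9}->{2,3}; V {2,4,5,7,9}->{2,5}; X {3,4,8}->{4,8}
pass 2: no change
Fixpoint after 2 passes: D(X) = {4,8}

Answer: {4,8}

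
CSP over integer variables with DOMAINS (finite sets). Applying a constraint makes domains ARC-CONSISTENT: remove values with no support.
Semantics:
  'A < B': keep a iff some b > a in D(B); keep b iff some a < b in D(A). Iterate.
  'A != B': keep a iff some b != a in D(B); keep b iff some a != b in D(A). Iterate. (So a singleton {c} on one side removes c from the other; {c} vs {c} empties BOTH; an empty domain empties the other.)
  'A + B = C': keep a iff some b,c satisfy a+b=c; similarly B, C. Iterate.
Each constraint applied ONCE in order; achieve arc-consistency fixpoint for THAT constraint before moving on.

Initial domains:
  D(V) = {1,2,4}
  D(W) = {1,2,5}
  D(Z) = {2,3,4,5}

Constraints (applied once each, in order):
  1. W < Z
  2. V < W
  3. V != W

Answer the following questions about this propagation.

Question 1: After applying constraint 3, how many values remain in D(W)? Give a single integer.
Constraint 1 (W < Z) on D(W)={1,2,5} D(Z)={2,3,4,5}: W {1,2,5}->{1,2}
Constraint 2 (V < W) on D(V)={1,2,4} D(W)={1,2}: V {1,2,4}->{1}; W {1,2}->{2}
Constraint 3 (V != W) on D(V)={1} D(W)={2}: no change
So after constraint 3: D(W)={2}, size = 1

Answer: 1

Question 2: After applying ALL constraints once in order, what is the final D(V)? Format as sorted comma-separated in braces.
Constraint 1 (W < Z) on D(W)={1,2,5} D(Z)={2,3,4,5}: W {1,2,5}->{1,2}
Constraint 2 (V < W) on D(V)={1,2,4} D(W)={1,2}: V {1,2,4}->{1}; W {1,2}->{2}
Constraint 3 (V != W) on D(V)={1} D(W)={2}: no change
So after all 3 constraints: D(V) = {1}

Answer: {1}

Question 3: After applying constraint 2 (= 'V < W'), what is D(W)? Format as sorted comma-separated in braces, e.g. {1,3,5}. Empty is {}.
Answer: {2}

Derivation:
Constraint 1 (W < Z) on D(W)={1,2,5} D(Z)={2,3,4,5}: W {1,2,5}->{1,2}
Constraint 2 (V < W) on D(V)={1,2,4} D(W)={1,2}: V {1,2,4}->{1}; W {1,2}->{2}
So after constraint 2: D(W) = {2}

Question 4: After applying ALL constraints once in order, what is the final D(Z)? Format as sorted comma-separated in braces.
Answer: {2,3,4,5}

Derivation:
Constraint 1 (W < Z) on D(W)={1,2,5} D(Z)={2,3,4,5}: W {1,2,5}->{1,2}
Constraint 2 (V < W) on D(V)={1,2,4} D(W)={1,2}: V {1,2,4}->{1}; W {1,2}->{2}
Constraint 3 (V != W) on D(V)={1} D(W)={2}: no change
So after all 3 constraints: D(Z) = {2,3,4,5}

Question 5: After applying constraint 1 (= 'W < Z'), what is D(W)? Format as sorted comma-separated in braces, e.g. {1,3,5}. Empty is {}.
Answer: {1,2}

Derivation:
Constraint 1 (W < Z) on D(W)={1,2,5} D(Z)={2,3,4,5}: W {1,2,5}->{1,2}
So after constraint 1: D(W) = {1,2}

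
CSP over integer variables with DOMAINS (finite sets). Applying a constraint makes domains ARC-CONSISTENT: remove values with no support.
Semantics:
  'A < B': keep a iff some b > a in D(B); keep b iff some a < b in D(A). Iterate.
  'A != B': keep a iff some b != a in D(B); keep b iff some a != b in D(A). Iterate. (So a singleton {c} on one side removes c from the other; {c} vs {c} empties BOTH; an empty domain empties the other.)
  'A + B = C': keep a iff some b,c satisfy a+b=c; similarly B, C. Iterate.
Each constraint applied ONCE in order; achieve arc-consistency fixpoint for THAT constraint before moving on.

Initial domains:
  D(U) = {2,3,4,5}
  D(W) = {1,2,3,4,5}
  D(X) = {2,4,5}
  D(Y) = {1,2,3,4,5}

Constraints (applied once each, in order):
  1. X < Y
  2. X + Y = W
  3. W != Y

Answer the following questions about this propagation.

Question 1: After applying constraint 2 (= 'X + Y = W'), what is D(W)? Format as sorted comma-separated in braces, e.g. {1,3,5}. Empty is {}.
Answer: {5}

Derivation:
Constraint 1 (X < Y) on D(X)={2,4,5} D(Y)={1,2,3,4,5}: X {2,4,5}->{2,4}; Y {1,2,3,4,5}->{3,4,5}
Constraint 2 (X + Y = W) on D(X)={2,4} D(Y)={3,4,5} D(W)={1,2,3,4,5}: X {2,4}->{2}; Y {3,4,5}->{3}; W {1,2,3,4,5}->{5}
So after constraint 2: D(W) = {5}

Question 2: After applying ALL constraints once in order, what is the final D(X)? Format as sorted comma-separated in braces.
Constraint 1 (X < Y) on D(X)={2,4,5} D(Y)={1,2,3,4,5}: X {2,4,5}->{2,4}; Y {1,2,3,4,5}->{3,4,5}
Constraint 2 (X + Y = W) on D(X)={2,4} D(Y)={3,4,5} D(W)={1,2,3,4,5}: X {2,4}->{2}; Y {3,4,5}->{3}; W {1,2,3,4,5}->{5}
Constraint 3 (W != Y) on D(W)={5} D(Y)={3}: no change
So after all 3 constraints: D(X) = {2}

Answer: {2}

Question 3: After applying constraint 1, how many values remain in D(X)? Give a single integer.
Answer: 2

Derivation:
Constraint 1 (X < Y) on D(X)={2,4,5} D(Y)={1,2,3,4,5}: X {2,4,5}->{2,4}; Y {1,2,3,4,5}->{3,4,5}
So after constraint 1: D(X)={2,4}, size = 2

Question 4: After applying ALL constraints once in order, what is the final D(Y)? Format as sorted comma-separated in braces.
Answer: {3}

Derivation:
Constraint 1 (X < Y) on D(X)={2,4,5} D(Y)={1,2,3,4,5}: X {2,4,5}->{2,4}; Y {1,2,3,4,5}->{3,4,5}
Constraint 2 (X + Y = W) on D(X)={2,4} D(Y)={3,4,5} D(W)={1,2,3,4,5}: X {2,4}->{2}; Y {3,4,5}->{3}; W {1,2,3,4,5}->{5}
Constraint 3 (W != Y) on D(W)={5} D(Y)={3}: no change
So after all 3 constraints: D(Y) = {3}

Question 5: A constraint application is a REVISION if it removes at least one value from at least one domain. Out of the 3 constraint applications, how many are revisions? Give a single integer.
Answer: 2

Derivation:
Constraint 1 (X < Y) on D(X)={2,4,5} D(Y)={1,2,3,4,5}: X {2,4,5}->{2,4}; Y {1,2,3,4,5}->{3,4,5} => REVISION
Constraint 2 (X + Y = W) on D(X)={2,4} D(Y)={3,4,5} D(W)={1,2,3,4,5}: X {2,4}->{2}; Y {3,4,5}->{3}; W {1,2,3,4,5}->{5} => REVISION
Constraint 3 (W != Y) on D(W)={5} D(Y)={3}: no change => not a revision
Total revisions = 2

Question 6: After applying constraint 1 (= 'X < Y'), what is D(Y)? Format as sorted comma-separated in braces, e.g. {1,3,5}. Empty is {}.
Answer: {3,4,5}

Derivation:
Constraint 1 (X < Y) on D(X)={2,4,5} D(Y)={1,2,3,4,5}: X {2,4,5}->{2,4}; Y {1,2,3,4,5}->{3,4,5}
So after constraint 1: D(Y) = {3,4,5}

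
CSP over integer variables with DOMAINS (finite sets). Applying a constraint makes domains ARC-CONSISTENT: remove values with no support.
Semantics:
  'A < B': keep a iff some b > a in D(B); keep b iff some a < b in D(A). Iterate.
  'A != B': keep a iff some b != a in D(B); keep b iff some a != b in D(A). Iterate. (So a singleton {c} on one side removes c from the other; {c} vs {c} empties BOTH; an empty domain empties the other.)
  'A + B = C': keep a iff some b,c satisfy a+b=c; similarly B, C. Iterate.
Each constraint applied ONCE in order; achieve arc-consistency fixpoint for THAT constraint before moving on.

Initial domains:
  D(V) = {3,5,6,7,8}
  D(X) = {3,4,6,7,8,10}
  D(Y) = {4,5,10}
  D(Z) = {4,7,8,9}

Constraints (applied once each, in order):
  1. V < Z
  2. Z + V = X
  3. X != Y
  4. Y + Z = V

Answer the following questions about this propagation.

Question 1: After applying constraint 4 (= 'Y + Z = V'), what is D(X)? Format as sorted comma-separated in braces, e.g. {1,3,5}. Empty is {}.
Answer: {7,10}

Derivation:
Constraint 1 (V < Z) on D(V)={3,5,6,7,8} D(Z)={4,7,8,9}: no change
Constraint 2 (Z + V = X) on D(Z)={4,7,8,9} D(V)={3,5,6,7,8} D(X)={3,4,6,7,8,10}: Z {4,7,8,9}->{4,7}; V {3,5,6,7,8}->{3,6}; X {3,4,6,7,8,10}->{7,10}
Constraint 3 (X != Y) on D(X)={7,10} D(Y)={4,5,10}: no change
Constraint 4 (Y + Z = V) on D(Y)={4,5,10} D(Z)={4,7} D(V)={3,6}: Y {4,5,10}->{}; Z {4,7}->{}; V {3,6}->{}
So after constraint 4: D(X) = {7,10}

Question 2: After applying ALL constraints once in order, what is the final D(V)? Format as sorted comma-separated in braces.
Answer: {}

Derivation:
Constraint 1 (V < Z) on D(V)={3,5,6,7,8} D(Z)={4,7,8,9}: no change
Constraint 2 (Z + V = X) on D(Z)={4,7,8,9} D(V)={3,5,6,7,8} D(X)={3,4,6,7,8,10}: Z {4,7,8,9}->{4,7}; V {3,5,6,7,8}->{3,6}; X {3,4,6,7,8,10}->{7,10}
Constraint 3 (X != Y) on D(X)={7,10} D(Y)={4,5,10}: no change
Constraint 4 (Y + Z = V) on D(Y)={4,5,10} D(Z)={4,7} D(V)={3,6}: Y {4,5,10}->{}; Z {4,7}->{}; V {3,6}->{}
So after all 4 constraints: D(V) = {}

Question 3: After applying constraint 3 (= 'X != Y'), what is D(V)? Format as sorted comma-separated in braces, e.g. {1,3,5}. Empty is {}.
Constraint 1 (V < Z) on D(V)={3,5,6,7,8} D(Z)={4,7,8,9}: no change
Constraint 2 (Z + V = X) on D(Z)={4,7,8,9} D(V)={3,5,6,7,8} D(X)={3,4,6,7,8,10}: Z {4,7,8,9}->{4,7}; V {3,5,6,7,8}->{3,6}; X {3,4,6,7,8,10}->{7,10}
Constraint 3 (X != Y) on D(X)={7,10} D(Y)={4,5,10}: no change
So after constraint 3: D(V) = {3,6}

Answer: {3,6}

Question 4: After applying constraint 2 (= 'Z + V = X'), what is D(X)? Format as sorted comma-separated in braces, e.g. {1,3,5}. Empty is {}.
Answer: {7,10}

Derivation:
Constraint 1 (V < Z) on D(V)={3,5,6,7,8} D(Z)={4,7,8,9}: no change
Constraint 2 (Z + V = X) on D(Z)={4,7,8,9} D(V)={3,5,6,7,8} D(X)={3,4,6,7,8,10}: Z {4,7,8,9}->{4,7}; V {3,5,6,7,8}->{3,6}; X {3,4,6,7,8,10}->{7,10}
So after constraint 2: D(X) = {7,10}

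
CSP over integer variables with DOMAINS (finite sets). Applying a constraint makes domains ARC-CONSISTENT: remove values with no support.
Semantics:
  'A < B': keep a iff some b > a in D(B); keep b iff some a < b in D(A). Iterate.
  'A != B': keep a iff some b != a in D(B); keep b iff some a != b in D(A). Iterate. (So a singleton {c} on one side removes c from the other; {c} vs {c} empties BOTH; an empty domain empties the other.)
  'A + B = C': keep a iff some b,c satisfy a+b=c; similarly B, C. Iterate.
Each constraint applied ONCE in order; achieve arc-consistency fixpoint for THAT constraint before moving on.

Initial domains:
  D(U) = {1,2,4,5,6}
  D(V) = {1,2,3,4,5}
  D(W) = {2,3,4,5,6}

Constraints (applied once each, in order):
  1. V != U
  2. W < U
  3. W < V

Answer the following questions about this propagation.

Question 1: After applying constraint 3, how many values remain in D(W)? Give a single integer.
Answer: 3

Derivation:
Constraint 1 (V != U) on D(V)={1,2,3,4,5} D(U)={1,2,4,5,6}: no change
Constraint 2 (W < U) on D(W)={2,3,4,5,6} D(U)={1,2,4,5,6}: W {2,3,4,5,6}->{2,3,4,5}; U {1,2,4,5,6}->{4,5,6}
Constraint 3 (W < V) on D(W)={2,3,4,5} D(V)={1,2,3,4,5}: W {2,3,4,5}->{2,3,4}; V {1,2,3,4,5}->{3,4,5}
So after constraint 3: D(W)={2,3,4}, size = 3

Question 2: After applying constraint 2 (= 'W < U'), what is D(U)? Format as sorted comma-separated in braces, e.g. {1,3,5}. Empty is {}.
Answer: {4,5,6}

Derivation:
Constraint 1 (V != U) on D(V)={1,2,3,4,5} D(U)={1,2,4,5,6}: no change
Constraint 2 (W < U) on D(W)={2,3,4,5,6} D(U)={1,2,4,5,6}: W {2,3,4,5,6}->{2,3,4,5}; U {1,2,4,5,6}->{4,5,6}
So after constraint 2: D(U) = {4,5,6}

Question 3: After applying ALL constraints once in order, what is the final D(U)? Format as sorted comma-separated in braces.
Constraint 1 (V != U) on D(V)={1,2,3,4,5} D(U)={1,2,4,5,6}: no change
Constraint 2 (W < U) on D(W)={2,3,4,5,6} D(U)={1,2,4,5,6}: W {2,3,4,5,6}->{2,3,4,5}; U {1,2,4,5,6}->{4,5,6}
Constraint 3 (W < V) on D(W)={2,3,4,5} D(V)={1,2,3,4,5}: W {2,3,4,5}->{2,3,4}; V {1,2,3,4,5}->{3,4,5}
So after all 3 constraints: D(U) = {4,5,6}

Answer: {4,5,6}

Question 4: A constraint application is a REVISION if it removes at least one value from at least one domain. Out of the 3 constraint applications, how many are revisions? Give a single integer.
Answer: 2

Derivation:
Constraint 1 (V != U) on D(V)={1,2,3,4,5} D(U)={1,2,4,5,6}: no change => not a revision
Constraint 2 (W < U) on D(W)={2,3,4,5,6} D(U)={1,2,4,5,6}: W {2,3,4,5,6}->{2,3,4,5}; U {1,2,4,5,6}->{4,5,6} => REVISION
Constraint 3 (W < V) on D(W)={2,3,4,5} D(V)={1,2,3,4,5}: W {2,3,4,5}->{2,3,4}; V {1,2,3,4,5}->{3,4,5} => REVISION
Total revisions = 2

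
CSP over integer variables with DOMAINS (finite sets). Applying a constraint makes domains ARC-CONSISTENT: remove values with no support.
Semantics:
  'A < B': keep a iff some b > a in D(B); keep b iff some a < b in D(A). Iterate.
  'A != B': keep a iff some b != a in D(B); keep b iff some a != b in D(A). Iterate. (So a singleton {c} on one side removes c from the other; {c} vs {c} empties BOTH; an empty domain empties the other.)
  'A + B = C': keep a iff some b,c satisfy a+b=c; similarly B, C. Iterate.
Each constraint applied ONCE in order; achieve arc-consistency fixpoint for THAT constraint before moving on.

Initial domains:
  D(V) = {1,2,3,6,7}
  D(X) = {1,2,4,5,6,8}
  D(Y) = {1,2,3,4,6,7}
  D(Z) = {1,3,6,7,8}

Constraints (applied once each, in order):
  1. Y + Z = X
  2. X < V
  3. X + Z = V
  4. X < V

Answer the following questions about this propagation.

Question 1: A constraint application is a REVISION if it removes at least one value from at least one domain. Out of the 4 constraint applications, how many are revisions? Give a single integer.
Answer: 3

Derivation:
Constraint 1 (Y + Z = X) on D(Y)={1,2,3,4,6,7} D(Z)={1,3,6,7,8} D(X)={1,2,4,5,6,8}: Y {1,2,3,4,6,7}->{1,2,3,4,7}; Z {1,3,6,7,8}->{1,3,6,7}; X {1,2,4,5,6,8}->{2,4,5,6,8} => REVISION
Constraint 2 (X < V) on D(X)={2,4,5,6,8} D(V)={1,2,3,6,7}: X {2,4,5,6,8}->{2,4,5,6}; V {1,2,3,6,7}->{3,6,7} => REVISION
Constraint 3 (X + Z = V) on D(X)={2,4,5,6} D(Z)={1,3,6,7} D(V)={3,6,7}: Z {1,3,6,7}->{1,3} => REVISION
Constraint 4 (X < V) on D(X)={2,4,5,6} D(V)={3,6,7}: no change => not a revision
Total revisions = 3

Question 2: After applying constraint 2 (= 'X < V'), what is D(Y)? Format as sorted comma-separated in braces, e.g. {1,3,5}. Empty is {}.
Constraint 1 (Y + Z = X) on D(Y)={1,2,3,4,6,7} D(Z)={1,3,6,7,8} D(X)={1,2,4,5,6,8}: Y {1,2,3,4,6,7}->{1,2,3,4,7}; Z {1,3,6,7,8}->{1,3,6,7}; X {1,2,4,5,6,8}->{2,4,5,6,8}
Constraint 2 (X < V) on D(X)={2,4,5,6,8} D(V)={1,2,3,6,7}: X {2,4,5,6,8}->{2,4,5,6}; V {1,2,3,6,7}->{3,6,7}
So after constraint 2: D(Y) = {1,2,3,4,7}

Answer: {1,2,3,4,7}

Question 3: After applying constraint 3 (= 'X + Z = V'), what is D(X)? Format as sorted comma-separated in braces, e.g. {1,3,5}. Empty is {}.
Answer: {2,4,5,6}

Derivation:
Constraint 1 (Y + Z = X) on D(Y)={1,2,3,4,6,7} D(Z)={1,3,6,7,8} D(X)={1,2,4,5,6,8}: Y {1,2,3,4,6,7}->{1,2,3,4,7}; Z {1,3,6,7,8}->{1,3,6,7}; X {1,2,4,5,6,8}->{2,4,5,6,8}
Constraint 2 (X < V) on D(X)={2,4,5,6,8} D(V)={1,2,3,6,7}: X {2,4,5,6,8}->{2,4,5,6}; V {1,2,3,6,7}->{3,6,7}
Constraint 3 (X + Z = V) on D(X)={2,4,5,6} D(Z)={1,3,6,7} D(V)={3,6,7}: Z {1,3,6,7}->{1,3}
So after constraint 3: D(X) = {2,4,5,6}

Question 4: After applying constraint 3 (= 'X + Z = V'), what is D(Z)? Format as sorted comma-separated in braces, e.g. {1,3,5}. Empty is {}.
Constraint 1 (Y + Z = X) on D(Y)={1,2,3,4,6,7} D(Z)={1,3,6,7,8} D(X)={1,2,4,5,6,8}: Y {1,2,3,4,6,7}->{1,2,3,4,7}; Z {1,3,6,7,8}->{1,3,6,7}; X {1,2,4,5,6,8}->{2,4,5,6,8}
Constraint 2 (X < V) on D(X)={2,4,5,6,8} D(V)={1,2,3,6,7}: X {2,4,5,6,8}->{2,4,5,6}; V {1,2,3,6,7}->{3,6,7}
Constraint 3 (X + Z = V) on D(X)={2,4,5,6} D(Z)={1,3,6,7} D(V)={3,6,7}: Z {1,3,6,7}->{1,3}
So after constraint 3: D(Z) = {1,3}

Answer: {1,3}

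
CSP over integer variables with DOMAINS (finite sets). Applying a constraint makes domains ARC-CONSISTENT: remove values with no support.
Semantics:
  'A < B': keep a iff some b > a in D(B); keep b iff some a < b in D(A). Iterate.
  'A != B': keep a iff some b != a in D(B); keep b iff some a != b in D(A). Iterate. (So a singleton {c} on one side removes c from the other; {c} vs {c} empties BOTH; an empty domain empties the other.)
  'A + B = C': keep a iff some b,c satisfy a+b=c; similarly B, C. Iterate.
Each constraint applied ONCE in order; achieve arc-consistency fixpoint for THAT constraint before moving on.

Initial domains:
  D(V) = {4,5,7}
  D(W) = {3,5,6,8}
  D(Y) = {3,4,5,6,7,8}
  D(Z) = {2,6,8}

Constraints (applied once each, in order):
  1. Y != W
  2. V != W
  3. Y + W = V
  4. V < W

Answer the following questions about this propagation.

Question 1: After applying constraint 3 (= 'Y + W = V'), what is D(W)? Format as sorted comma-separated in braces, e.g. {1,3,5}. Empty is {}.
Answer: {3}

Derivation:
Constraint 1 (Y != W) on D(Y)={3,4,5,6,7,8} D(W)={3,5,6,8}: no change
Constraint 2 (V != W) on D(V)={4,5,7} D(W)={3,5,6,8}: no change
Constraint 3 (Y + W = V) on D(Y)={3,4,5,6,7,8} D(W)={3,5,6,8} D(V)={4,5,7}: Y {3,4,5,6,7,8}->{4}; W {3,5,6,8}->{3}; V {4,5,7}->{7}
So after constraint 3: D(W) = {3}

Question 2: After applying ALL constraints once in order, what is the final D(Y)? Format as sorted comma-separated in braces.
Answer: {4}

Derivation:
Constraint 1 (Y != W) on D(Y)={3,4,5,6,7,8} D(W)={3,5,6,8}: no change
Constraint 2 (V != W) on D(V)={4,5,7} D(W)={3,5,6,8}: no change
Constraint 3 (Y + W = V) on D(Y)={3,4,5,6,7,8} D(W)={3,5,6,8} D(V)={4,5,7}: Y {3,4,5,6,7,8}->{4}; W {3,5,6,8}->{3}; V {4,5,7}->{7}
Constraint 4 (V < W) on D(V)={7} D(W)={3}: V {7}->{}; W {3}->{}
So after all 4 constraints: D(Y) = {4}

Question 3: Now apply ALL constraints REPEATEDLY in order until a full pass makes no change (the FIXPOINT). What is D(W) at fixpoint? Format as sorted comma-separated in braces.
pass 0 (initial): D(W)={3,5,6,8}
pass 1: V {4,5,7}->{}; W {3,5,6,8}->{}; Y {3,4,5,6,7,8}->{4}
pass 2: Y {4}->{}
pass 3: no change
Fixpoint after 3 passes: D(W) = {}

Answer: {}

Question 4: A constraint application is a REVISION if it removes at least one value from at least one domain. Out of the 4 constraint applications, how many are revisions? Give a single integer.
Answer: 2

Derivation:
Constraint 1 (Y != W) on D(Y)={3,4,5,6,7,8} D(W)={3,5,6,8}: no change => not a revision
Constraint 2 (V != W) on D(V)={4,5,7} D(W)={3,5,6,8}: no change => not a revision
Constraint 3 (Y + W = V) on D(Y)={3,4,5,6,7,8} D(W)={3,5,6,8} D(V)={4,5,7}: Y {3,4,5,6,7,8}->{4}; W {3,5,6,8}->{3}; V {4,5,7}->{7} => REVISION
Constraint 4 (V < W) on D(V)={7} D(W)={3}: V {7}->{}; W {3}->{} => REVISION
Total revisions = 2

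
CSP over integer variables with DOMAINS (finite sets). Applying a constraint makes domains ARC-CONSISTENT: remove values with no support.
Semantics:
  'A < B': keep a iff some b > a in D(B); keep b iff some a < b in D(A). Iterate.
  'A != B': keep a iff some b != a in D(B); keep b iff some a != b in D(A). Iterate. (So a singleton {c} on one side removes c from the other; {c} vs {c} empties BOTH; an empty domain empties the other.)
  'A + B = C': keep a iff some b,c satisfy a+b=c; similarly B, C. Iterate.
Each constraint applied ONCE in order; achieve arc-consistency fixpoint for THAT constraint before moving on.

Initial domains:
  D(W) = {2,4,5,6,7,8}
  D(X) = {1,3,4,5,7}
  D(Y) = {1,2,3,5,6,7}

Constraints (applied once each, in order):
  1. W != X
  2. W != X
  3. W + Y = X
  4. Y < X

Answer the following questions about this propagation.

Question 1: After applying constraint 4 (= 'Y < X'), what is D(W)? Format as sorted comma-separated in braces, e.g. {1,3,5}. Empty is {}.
Answer: {2,4,5,6}

Derivation:
Constraint 1 (W != X) on D(W)={2,4,5,6,7,8} D(X)={1,3,4,5,7}: no change
Constraint 2 (W != X) on D(W)={2,4,5,6,7,8} D(X)={1,3,4,5,7}: no change
Constraint 3 (W + Y = X) on D(W)={2,4,5,6,7,8} D(Y)={1,2,3,5,6,7} D(X)={1,3,4,5,7}: W {2,4,5,6,7,8}->{2,4,5,6}; Y {1,2,3,5,6,7}->{1,2,3,5}; X {1,3,4,5,7}->{3,4,5,7}
Constraint 4 (Y < X) on D(Y)={1,2,3,5} D(X)={3,4,5,7}: no change
So after constraint 4: D(W) = {2,4,5,6}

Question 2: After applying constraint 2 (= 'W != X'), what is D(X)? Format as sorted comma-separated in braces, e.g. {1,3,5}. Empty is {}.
Answer: {1,3,4,5,7}

Derivation:
Constraint 1 (W != X) on D(W)={2,4,5,6,7,8} D(X)={1,3,4,5,7}: no change
Constraint 2 (W != X) on D(W)={2,4,5,6,7,8} D(X)={1,3,4,5,7}: no change
So after constraint 2: D(X) = {1,3,4,5,7}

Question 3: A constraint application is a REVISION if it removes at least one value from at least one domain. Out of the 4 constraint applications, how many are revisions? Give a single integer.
Answer: 1

Derivation:
Constraint 1 (W != X) on D(W)={2,4,5,6,7,8} D(X)={1,3,4,5,7}: no change => not a revision
Constraint 2 (W != X) on D(W)={2,4,5,6,7,8} D(X)={1,3,4,5,7}: no change => not a revision
Constraint 3 (W + Y = X) on D(W)={2,4,5,6,7,8} D(Y)={1,2,3,5,6,7} D(X)={1,3,4,5,7}: W {2,4,5,6,7,8}->{2,4,5,6}; Y {1,2,3,5,6,7}->{1,2,3,5}; X {1,3,4,5,7}->{3,4,5,7} => REVISION
Constraint 4 (Y < X) on D(Y)={1,2,3,5} D(X)={3,4,5,7}: no change => not a revision
Total revisions = 1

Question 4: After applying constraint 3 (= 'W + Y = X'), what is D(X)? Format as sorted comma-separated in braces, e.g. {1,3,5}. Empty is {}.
Constraint 1 (W != X) on D(W)={2,4,5,6,7,8} D(X)={1,3,4,5,7}: no change
Constraint 2 (W != X) on D(W)={2,4,5,6,7,8} D(X)={1,3,4,5,7}: no change
Constraint 3 (W + Y = X) on D(W)={2,4,5,6,7,8} D(Y)={1,2,3,5,6,7} D(X)={1,3,4,5,7}: W {2,4,5,6,7,8}->{2,4,5,6}; Y {1,2,3,5,6,7}->{1,2,3,5}; X {1,3,4,5,7}->{3,4,5,7}
So after constraint 3: D(X) = {3,4,5,7}

Answer: {3,4,5,7}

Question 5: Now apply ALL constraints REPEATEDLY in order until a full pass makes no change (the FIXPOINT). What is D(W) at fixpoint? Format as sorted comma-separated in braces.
pass 0 (initial): D(W)={2,4,5,6,7,8}
pass 1: W {2,4,5,6,7,8}->{2,4,5,6}; X {1,3,4,5,7}->{3,4,5,7}; Y {1,2,3,5,6,7}->{1,2,3,5}
pass 2: no change
Fixpoint after 2 passes: D(W) = {2,4,5,6}

Answer: {2,4,5,6}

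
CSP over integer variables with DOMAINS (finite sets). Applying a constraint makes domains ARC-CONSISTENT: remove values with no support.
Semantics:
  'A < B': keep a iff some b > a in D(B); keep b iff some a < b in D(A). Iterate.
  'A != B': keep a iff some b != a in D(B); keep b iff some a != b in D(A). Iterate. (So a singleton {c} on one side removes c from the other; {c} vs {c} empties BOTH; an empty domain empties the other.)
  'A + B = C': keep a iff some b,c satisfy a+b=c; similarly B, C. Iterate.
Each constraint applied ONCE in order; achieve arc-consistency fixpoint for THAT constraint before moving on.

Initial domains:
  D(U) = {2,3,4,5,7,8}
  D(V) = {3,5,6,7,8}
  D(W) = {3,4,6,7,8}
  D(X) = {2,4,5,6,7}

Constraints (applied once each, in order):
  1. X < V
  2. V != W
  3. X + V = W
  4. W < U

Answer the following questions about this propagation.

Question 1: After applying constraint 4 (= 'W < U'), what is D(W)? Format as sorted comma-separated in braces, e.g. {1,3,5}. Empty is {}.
Answer: {7}

Derivation:
Constraint 1 (X < V) on D(X)={2,4,5,6,7} D(V)={3,5,6,7,8}: no change
Constraint 2 (V != W) on D(V)={3,5,6,7,8} D(W)={3,4,6,7,8}: no change
Constraint 3 (X + V = W) on D(X)={2,4,5,6,7} D(V)={3,5,6,7,8} D(W)={3,4,6,7,8}: X {2,4,5,6,7}->{2,4,5}; V {3,5,6,7,8}->{3,5,6}; W {3,4,6,7,8}->{7,8}
Constraint 4 (W < U) on D(W)={7,8} D(U)={2,3,4,5,7,8}: W {7,8}->{7}; U {2,3,4,5,7,8}->{8}
So after constraint 4: D(W) = {7}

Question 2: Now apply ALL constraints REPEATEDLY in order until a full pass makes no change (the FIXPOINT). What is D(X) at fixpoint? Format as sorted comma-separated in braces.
Answer: {2,4}

Derivation:
pass 0 (initial): D(X)={2,4,5,6,7}
pass 1: U {2,3,4,5,7,8}->{8}; V {3,5,6,7,8}->{3,5,6}; W {3,4,6,7,8}->{7}; X {2,4,5,6,7}->{2,4,5}
pass 2: V {3,5,6}->{3,5}; X {2,4,5}->{2,4}
pass 3: no change
Fixpoint after 3 passes: D(X) = {2,4}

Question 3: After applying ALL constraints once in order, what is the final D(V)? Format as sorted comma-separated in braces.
Constraint 1 (X < V) on D(X)={2,4,5,6,7} D(V)={3,5,6,7,8}: no change
Constraint 2 (V != W) on D(V)={3,5,6,7,8} D(W)={3,4,6,7,8}: no change
Constraint 3 (X + V = W) on D(X)={2,4,5,6,7} D(V)={3,5,6,7,8} D(W)={3,4,6,7,8}: X {2,4,5,6,7}->{2,4,5}; V {3,5,6,7,8}->{3,5,6}; W {3,4,6,7,8}->{7,8}
Constraint 4 (W < U) on D(W)={7,8} D(U)={2,3,4,5,7,8}: W {7,8}->{7}; U {2,3,4,5,7,8}->{8}
So after all 4 constraints: D(V) = {3,5,6}

Answer: {3,5,6}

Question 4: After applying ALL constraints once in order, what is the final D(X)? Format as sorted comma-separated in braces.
Answer: {2,4,5}

Derivation:
Constraint 1 (X < V) on D(X)={2,4,5,6,7} D(V)={3,5,6,7,8}: no change
Constraint 2 (V != W) on D(V)={3,5,6,7,8} D(W)={3,4,6,7,8}: no change
Constraint 3 (X + V = W) on D(X)={2,4,5,6,7} D(V)={3,5,6,7,8} D(W)={3,4,6,7,8}: X {2,4,5,6,7}->{2,4,5}; V {3,5,6,7,8}->{3,5,6}; W {3,4,6,7,8}->{7,8}
Constraint 4 (W < U) on D(W)={7,8} D(U)={2,3,4,5,7,8}: W {7,8}->{7}; U {2,3,4,5,7,8}->{8}
So after all 4 constraints: D(X) = {2,4,5}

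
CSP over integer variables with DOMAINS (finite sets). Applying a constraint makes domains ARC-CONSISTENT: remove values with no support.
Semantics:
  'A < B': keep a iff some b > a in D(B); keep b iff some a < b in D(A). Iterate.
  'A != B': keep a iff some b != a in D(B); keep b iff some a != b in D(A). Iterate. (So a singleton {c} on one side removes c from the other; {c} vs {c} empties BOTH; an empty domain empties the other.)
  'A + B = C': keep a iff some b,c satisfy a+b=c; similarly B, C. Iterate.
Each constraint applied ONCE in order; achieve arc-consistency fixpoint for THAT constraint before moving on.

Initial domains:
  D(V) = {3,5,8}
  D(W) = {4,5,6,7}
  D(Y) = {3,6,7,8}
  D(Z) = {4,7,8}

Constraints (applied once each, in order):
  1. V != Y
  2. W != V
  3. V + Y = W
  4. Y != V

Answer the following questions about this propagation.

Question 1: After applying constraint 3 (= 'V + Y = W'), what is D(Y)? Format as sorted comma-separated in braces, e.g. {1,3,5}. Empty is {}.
Answer: {3}

Derivation:
Constraint 1 (V != Y) on D(V)={3,5,8} D(Y)={3,6,7,8}: no change
Constraint 2 (W != V) on D(W)={4,5,6,7} D(V)={3,5,8}: no change
Constraint 3 (V + Y = W) on D(V)={3,5,8} D(Y)={3,6,7,8} D(W)={4,5,6,7}: V {3,5,8}->{3}; Y {3,6,7,8}->{3}; W {4,5,6,7}->{6}
So after constraint 3: D(Y) = {3}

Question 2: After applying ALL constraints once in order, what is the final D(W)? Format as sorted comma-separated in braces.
Constraint 1 (V != Y) on D(V)={3,5,8} D(Y)={3,6,7,8}: no change
Constraint 2 (W != V) on D(W)={4,5,6,7} D(V)={3,5,8}: no change
Constraint 3 (V + Y = W) on D(V)={3,5,8} D(Y)={3,6,7,8} D(W)={4,5,6,7}: V {3,5,8}->{3}; Y {3,6,7,8}->{3}; W {4,5,6,7}->{6}
Constraint 4 (Y != V) on D(Y)={3} D(V)={3}: Y {3}->{}; V {3}->{}
So after all 4 constraints: D(W) = {6}

Answer: {6}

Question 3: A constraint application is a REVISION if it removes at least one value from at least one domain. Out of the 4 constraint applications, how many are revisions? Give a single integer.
Constraint 1 (V != Y) on D(V)={3,5,8} D(Y)={3,6,7,8}: no change => not a revision
Constraint 2 (W != V) on D(W)={4,5,6,7} D(V)={3,5,8}: no change => not a revision
Constraint 3 (V + Y = W) on D(V)={3,5,8} D(Y)={3,6,7,8} D(W)={4,5,6,7}: V {3,5,8}->{3}; Y {3,6,7,8}->{3}; W {4,5,6,7}->{6} => REVISION
Constraint 4 (Y != V) on D(Y)={3} D(V)={3}: Y {3}->{}; V {3}->{} => REVISION
Total revisions = 2

Answer: 2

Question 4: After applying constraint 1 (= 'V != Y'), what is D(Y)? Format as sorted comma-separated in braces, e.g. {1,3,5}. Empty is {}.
Answer: {3,6,7,8}

Derivation:
Constraint 1 (V != Y) on D(V)={3,5,8} D(Y)={3,6,7,8}: no change
So after constraint 1: D(Y) = {3,6,7,8}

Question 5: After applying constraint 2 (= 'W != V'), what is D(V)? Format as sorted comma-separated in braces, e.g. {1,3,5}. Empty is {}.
Constraint 1 (V != Y) on D(V)={3,5,8} D(Y)={3,6,7,8}: no change
Constraint 2 (W != V) on D(W)={4,5,6,7} D(V)={3,5,8}: no change
So after constraint 2: D(V) = {3,5,8}

Answer: {3,5,8}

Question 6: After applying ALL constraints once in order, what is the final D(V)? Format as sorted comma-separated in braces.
Constraint 1 (V != Y) on D(V)={3,5,8} D(Y)={3,6,7,8}: no change
Constraint 2 (W != V) on D(W)={4,5,6,7} D(V)={3,5,8}: no change
Constraint 3 (V + Y = W) on D(V)={3,5,8} D(Y)={3,6,7,8} D(W)={4,5,6,7}: V {3,5,8}->{3}; Y {3,6,7,8}->{3}; W {4,5,6,7}->{6}
Constraint 4 (Y != V) on D(Y)={3} D(V)={3}: Y {3}->{}; V {3}->{}
So after all 4 constraints: D(V) = {}

Answer: {}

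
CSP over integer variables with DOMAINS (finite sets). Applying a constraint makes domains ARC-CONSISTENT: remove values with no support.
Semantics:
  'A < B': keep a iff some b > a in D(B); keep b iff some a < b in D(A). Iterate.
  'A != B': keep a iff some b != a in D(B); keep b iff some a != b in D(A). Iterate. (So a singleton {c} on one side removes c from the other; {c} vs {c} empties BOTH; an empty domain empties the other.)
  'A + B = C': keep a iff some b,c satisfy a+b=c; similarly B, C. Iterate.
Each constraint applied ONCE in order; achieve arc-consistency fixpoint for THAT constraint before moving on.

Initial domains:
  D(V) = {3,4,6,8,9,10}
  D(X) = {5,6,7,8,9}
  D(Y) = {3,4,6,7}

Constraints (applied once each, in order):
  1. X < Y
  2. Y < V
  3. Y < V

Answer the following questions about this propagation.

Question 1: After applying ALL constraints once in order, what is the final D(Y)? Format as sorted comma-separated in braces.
Constraint 1 (X < Y) on D(X)={5,6,7,8,9} D(Y)={3,4,6,7}: X {5,6,7,8,9}->{5,6}; Y {3,4,6,7}->{6,7}
Constraint 2 (Y < V) on D(Y)={6,7} D(V)={3,4,6,8,9,10}: V {3,4,6,8,9,10}->{8,9,10}
Constraint 3 (Y < V) on D(Y)={6,7} D(V)={8,9,10}: no change
So after all 3 constraints: D(Y) = {6,7}

Answer: {6,7}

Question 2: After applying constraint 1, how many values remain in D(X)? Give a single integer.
Constraint 1 (X < Y) on D(X)={5,6,7,8,9} D(Y)={3,4,6,7}: X {5,6,7,8,9}->{5,6}; Y {3,4,6,7}->{6,7}
So after constraint 1: D(X)={5,6}, size = 2

Answer: 2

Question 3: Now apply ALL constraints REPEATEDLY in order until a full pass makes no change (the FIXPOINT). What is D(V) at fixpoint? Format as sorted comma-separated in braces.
Answer: {8,9,10}

Derivation:
pass 0 (initial): D(V)={3,4,6,8,9,10}
pass 1: V {3,4,6,8,9,10}->{8,9,10}; X {5,6,7,8,9}->{5,6}; Y {3,4,6,7}->{6,7}
pass 2: no change
Fixpoint after 2 passes: D(V) = {8,9,10}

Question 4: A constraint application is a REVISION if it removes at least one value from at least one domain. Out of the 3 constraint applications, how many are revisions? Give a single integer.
Constraint 1 (X < Y) on D(X)={5,6,7,8,9} D(Y)={3,4,6,7}: X {5,6,7,8,9}->{5,6}; Y {3,4,6,7}->{6,7} => REVISION
Constraint 2 (Y < V) on D(Y)={6,7} D(V)={3,4,6,8,9,10}: V {3,4,6,8,9,10}->{8,9,10} => REVISION
Constraint 3 (Y < V) on D(Y)={6,7} D(V)={8,9,10}: no change => not a revision
Total revisions = 2

Answer: 2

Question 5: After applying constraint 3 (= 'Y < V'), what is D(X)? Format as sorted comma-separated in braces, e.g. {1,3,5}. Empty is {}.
Answer: {5,6}

Derivation:
Constraint 1 (X < Y) on D(X)={5,6,7,8,9} D(Y)={3,4,6,7}: X {5,6,7,8,9}->{5,6}; Y {3,4,6,7}->{6,7}
Constraint 2 (Y < V) on D(Y)={6,7} D(V)={3,4,6,8,9,10}: V {3,4,6,8,9,10}->{8,9,10}
Constraint 3 (Y < V) on D(Y)={6,7} D(V)={8,9,10}: no change
So after constraint 3: D(X) = {5,6}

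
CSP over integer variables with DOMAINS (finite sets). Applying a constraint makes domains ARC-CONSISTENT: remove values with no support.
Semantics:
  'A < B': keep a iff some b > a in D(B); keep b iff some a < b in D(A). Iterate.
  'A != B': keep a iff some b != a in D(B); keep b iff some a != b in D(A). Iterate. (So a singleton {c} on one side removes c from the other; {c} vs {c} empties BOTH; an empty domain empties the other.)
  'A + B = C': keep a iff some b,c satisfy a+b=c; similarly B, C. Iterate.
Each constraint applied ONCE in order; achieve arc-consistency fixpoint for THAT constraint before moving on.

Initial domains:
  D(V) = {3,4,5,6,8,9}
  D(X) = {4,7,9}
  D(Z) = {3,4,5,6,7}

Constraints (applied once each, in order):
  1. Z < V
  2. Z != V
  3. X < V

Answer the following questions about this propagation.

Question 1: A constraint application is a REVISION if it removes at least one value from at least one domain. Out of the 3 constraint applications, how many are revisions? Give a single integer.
Constraint 1 (Z < V) on D(Z)={3,4,5,6,7} D(V)={3,4,5,6,8,9}: V {3,4,5,6,8,9}->{4,5,6,8,9} => REVISION
Constraint 2 (Z != V) on D(Z)={3,4,5,6,7} D(V)={4,5,6,8,9}: no change => not a revision
Constraint 3 (X < V) on D(X)={4,7,9} D(V)={4,5,6,8,9}: X {4,7,9}->{4,7}; V {4,5,6,8,9}->{5,6,8,9} => REVISION
Total revisions = 2

Answer: 2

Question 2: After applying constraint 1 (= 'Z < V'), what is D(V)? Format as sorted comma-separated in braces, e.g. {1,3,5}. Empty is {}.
Answer: {4,5,6,8,9}

Derivation:
Constraint 1 (Z < V) on D(Z)={3,4,5,6,7} D(V)={3,4,5,6,8,9}: V {3,4,5,6,8,9}->{4,5,6,8,9}
So after constraint 1: D(V) = {4,5,6,8,9}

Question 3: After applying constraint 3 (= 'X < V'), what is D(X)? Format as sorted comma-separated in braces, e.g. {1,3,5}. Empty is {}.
Constraint 1 (Z < V) on D(Z)={3,4,5,6,7} D(V)={3,4,5,6,8,9}: V {3,4,5,6,8,9}->{4,5,6,8,9}
Constraint 2 (Z != V) on D(Z)={3,4,5,6,7} D(V)={4,5,6,8,9}: no change
Constraint 3 (X < V) on D(X)={4,7,9} D(V)={4,5,6,8,9}: X {4,7,9}->{4,7}; V {4,5,6,8,9}->{5,6,8,9}
So after constraint 3: D(X) = {4,7}

Answer: {4,7}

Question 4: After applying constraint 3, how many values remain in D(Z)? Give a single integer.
Answer: 5

Derivation:
Constraint 1 (Z < V) on D(Z)={3,4,5,6,7} D(V)={3,4,5,6,8,9}: V {3,4,5,6,8,9}->{4,5,6,8,9}
Constraint 2 (Z != V) on D(Z)={3,4,5,6,7} D(V)={4,5,6,8,9}: no change
Constraint 3 (X < V) on D(X)={4,7,9} D(V)={4,5,6,8,9}: X {4,7,9}->{4,7}; V {4,5,6,8,9}->{5,6,8,9}
So after constraint 3: D(Z)={3,4,5,6,7}, size = 5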